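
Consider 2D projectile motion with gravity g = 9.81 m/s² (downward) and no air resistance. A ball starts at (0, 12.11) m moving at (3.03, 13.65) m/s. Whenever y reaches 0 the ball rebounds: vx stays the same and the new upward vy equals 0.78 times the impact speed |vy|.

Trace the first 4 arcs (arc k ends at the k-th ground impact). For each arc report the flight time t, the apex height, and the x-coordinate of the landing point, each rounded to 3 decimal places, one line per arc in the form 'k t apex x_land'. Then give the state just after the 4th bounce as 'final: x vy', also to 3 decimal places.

Arc 1: start y=12.110, vy=13.650 → t=3.490, apex=21.607, x_land=10.575, impact vy=-20.589
  bounce: vy ← 0.78·20.589 = 16.060
Arc 2: start y=0.000, vy=16.060 → t=3.274, apex=13.145, x_land=20.496, impact vy=-16.060
  bounce: vy ← 0.78·16.060 = 12.527
Arc 3: start y=0.000, vy=12.527 → t=2.554, apex=7.998, x_land=28.234, impact vy=-12.527
  bounce: vy ← 0.78·12.527 = 9.771
Arc 4: start y=0.000, vy=9.771 → t=1.992, apex=4.866, x_land=34.270, impact vy=-9.771
  bounce: vy ← 0.78·9.771 = 7.621

1 3.490 21.607 10.575
2 3.274 13.145 20.496
3 2.554 7.998 28.234
4 1.992 4.866 34.270
final: 34.270 7.621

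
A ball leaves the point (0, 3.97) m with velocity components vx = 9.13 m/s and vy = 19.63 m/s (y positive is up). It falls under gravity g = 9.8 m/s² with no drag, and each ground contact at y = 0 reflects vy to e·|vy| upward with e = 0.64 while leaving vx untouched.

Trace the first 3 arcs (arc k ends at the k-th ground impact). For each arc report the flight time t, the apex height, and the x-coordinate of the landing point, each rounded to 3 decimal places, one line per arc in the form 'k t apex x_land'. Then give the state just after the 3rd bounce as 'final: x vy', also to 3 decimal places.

1 4.199 23.630 38.338
2 2.811 9.679 64.001
3 1.799 3.964 80.426
final: 80.426 5.642

Arc 1: start y=3.970, vy=19.630 → t=4.199, apex=23.630, x_land=38.338, impact vy=-21.521
  bounce: vy ← 0.64·21.521 = 13.773
Arc 2: start y=0.000, vy=13.773 → t=2.811, apex=9.679, x_land=64.001, impact vy=-13.773
  bounce: vy ← 0.64·13.773 = 8.815
Arc 3: start y=0.000, vy=8.815 → t=1.799, apex=3.964, x_land=80.426, impact vy=-8.815
  bounce: vy ← 0.64·8.815 = 5.642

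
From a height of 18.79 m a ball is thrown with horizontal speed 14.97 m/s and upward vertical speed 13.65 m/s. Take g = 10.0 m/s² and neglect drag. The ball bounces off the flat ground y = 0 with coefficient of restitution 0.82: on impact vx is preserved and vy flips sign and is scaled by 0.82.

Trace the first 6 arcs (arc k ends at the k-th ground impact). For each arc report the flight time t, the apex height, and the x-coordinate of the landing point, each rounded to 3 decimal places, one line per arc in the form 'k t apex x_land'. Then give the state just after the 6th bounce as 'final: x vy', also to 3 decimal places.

1 3.736 28.106 55.927
2 3.888 18.899 114.134
3 3.188 12.707 161.865
4 2.614 8.544 201.004
5 2.144 5.745 233.098
6 1.758 3.863 259.415
final: 259.415 7.208

Arc 1: start y=18.790, vy=13.650 → t=3.736, apex=28.106, x_land=55.927, impact vy=-23.709
  bounce: vy ← 0.82·23.709 = 19.441
Arc 2: start y=0.000, vy=19.441 → t=3.888, apex=18.899, x_land=114.134, impact vy=-19.441
  bounce: vy ← 0.82·19.441 = 15.942
Arc 3: start y=0.000, vy=15.942 → t=3.188, apex=12.707, x_land=161.865, impact vy=-15.942
  bounce: vy ← 0.82·15.942 = 13.072
Arc 4: start y=0.000, vy=13.072 → t=2.614, apex=8.544, x_land=201.004, impact vy=-13.072
  bounce: vy ← 0.82·13.072 = 10.719
Arc 5: start y=0.000, vy=10.719 → t=2.144, apex=5.745, x_land=233.098, impact vy=-10.719
  bounce: vy ← 0.82·10.719 = 8.790
Arc 6: start y=0.000, vy=8.790 → t=1.758, apex=3.863, x_land=259.415, impact vy=-8.790
  bounce: vy ← 0.82·8.790 = 7.208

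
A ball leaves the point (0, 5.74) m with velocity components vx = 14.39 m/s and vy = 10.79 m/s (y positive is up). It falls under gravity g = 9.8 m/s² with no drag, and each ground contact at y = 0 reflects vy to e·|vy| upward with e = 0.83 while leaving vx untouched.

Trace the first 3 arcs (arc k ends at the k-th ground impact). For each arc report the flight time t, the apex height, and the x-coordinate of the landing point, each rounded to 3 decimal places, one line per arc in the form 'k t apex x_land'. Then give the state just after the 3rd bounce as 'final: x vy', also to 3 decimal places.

1 2.645 11.680 38.061
2 2.563 8.046 74.941
3 2.127 5.543 105.551
final: 105.551 8.651

Arc 1: start y=5.740, vy=10.790 → t=2.645, apex=11.680, x_land=38.061, impact vy=-15.130
  bounce: vy ← 0.83·15.130 = 12.558
Arc 2: start y=0.000, vy=12.558 → t=2.563, apex=8.046, x_land=74.941, impact vy=-12.558
  bounce: vy ← 0.83·12.558 = 10.423
Arc 3: start y=0.000, vy=10.423 → t=2.127, apex=5.543, x_land=105.551, impact vy=-10.423
  bounce: vy ← 0.83·10.423 = 8.651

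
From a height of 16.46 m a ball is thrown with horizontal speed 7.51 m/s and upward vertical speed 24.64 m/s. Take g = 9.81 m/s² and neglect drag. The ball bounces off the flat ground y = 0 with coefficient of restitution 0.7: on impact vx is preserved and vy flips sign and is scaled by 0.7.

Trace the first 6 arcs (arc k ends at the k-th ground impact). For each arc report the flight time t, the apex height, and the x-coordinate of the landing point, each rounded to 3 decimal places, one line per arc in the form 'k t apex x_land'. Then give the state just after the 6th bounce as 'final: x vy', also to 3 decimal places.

Arc 1: start y=16.460, vy=24.640 → t=5.621, apex=47.404, x_land=42.210, impact vy=-30.497
  bounce: vy ← 0.7·30.497 = 21.348
Arc 2: start y=0.000, vy=21.348 → t=4.352, apex=23.228, x_land=74.896, impact vy=-21.348
  bounce: vy ← 0.7·21.348 = 14.944
Arc 3: start y=0.000, vy=14.944 → t=3.047, apex=11.382, x_land=97.776, impact vy=-14.944
  bounce: vy ← 0.7·14.944 = 10.461
Arc 4: start y=0.000, vy=10.461 → t=2.133, apex=5.577, x_land=113.792, impact vy=-10.461
  bounce: vy ← 0.7·10.461 = 7.322
Arc 5: start y=0.000, vy=7.322 → t=1.493, apex=2.733, x_land=125.003, impact vy=-7.322
  bounce: vy ← 0.7·7.322 = 5.126
Arc 6: start y=0.000, vy=5.126 → t=1.045, apex=1.339, x_land=132.851, impact vy=-5.126
  bounce: vy ← 0.7·5.126 = 3.588

1 5.621 47.404 42.210
2 4.352 23.228 74.896
3 3.047 11.382 97.776
4 2.133 5.577 113.792
5 1.493 2.733 125.003
6 1.045 1.339 132.851
final: 132.851 3.588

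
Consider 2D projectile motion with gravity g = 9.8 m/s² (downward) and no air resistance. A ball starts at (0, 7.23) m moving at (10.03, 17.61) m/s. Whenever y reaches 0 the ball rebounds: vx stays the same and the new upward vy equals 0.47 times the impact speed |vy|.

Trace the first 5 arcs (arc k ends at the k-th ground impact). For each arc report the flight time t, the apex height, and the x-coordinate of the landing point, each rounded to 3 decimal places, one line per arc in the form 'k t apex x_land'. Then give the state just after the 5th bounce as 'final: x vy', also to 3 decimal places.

Arc 1: start y=7.230, vy=17.610 → t=3.966, apex=23.052, x_land=39.778, impact vy=-21.256
  bounce: vy ← 0.47·21.256 = 9.990
Arc 2: start y=0.000, vy=9.990 → t=2.039, apex=5.092, x_land=60.228, impact vy=-9.990
  bounce: vy ← 0.47·9.990 = 4.695
Arc 3: start y=0.000, vy=4.695 → t=0.958, apex=1.125, x_land=69.839, impact vy=-4.695
  bounce: vy ← 0.47·4.695 = 2.207
Arc 4: start y=0.000, vy=2.207 → t=0.450, apex=0.248, x_land=74.357, impact vy=-2.207
  bounce: vy ← 0.47·2.207 = 1.037
Arc 5: start y=0.000, vy=1.037 → t=0.212, apex=0.055, x_land=76.480, impact vy=-1.037
  bounce: vy ← 0.47·1.037 = 0.487

1 3.966 23.052 39.778
2 2.039 5.092 60.228
3 0.958 1.125 69.839
4 0.450 0.248 74.357
5 0.212 0.055 76.480
final: 76.480 0.487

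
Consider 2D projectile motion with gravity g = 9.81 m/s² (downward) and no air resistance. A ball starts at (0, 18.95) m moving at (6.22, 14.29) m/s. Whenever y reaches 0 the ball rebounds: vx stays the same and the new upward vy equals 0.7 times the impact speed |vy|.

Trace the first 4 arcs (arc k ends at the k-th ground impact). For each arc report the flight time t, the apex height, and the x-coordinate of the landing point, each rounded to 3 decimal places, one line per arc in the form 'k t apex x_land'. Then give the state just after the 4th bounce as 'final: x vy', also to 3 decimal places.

1 3.903 29.358 24.278
2 3.425 14.385 45.582
3 2.398 7.049 60.495
4 1.678 3.454 70.934
final: 70.934 5.762

Arc 1: start y=18.950, vy=14.290 → t=3.903, apex=29.358, x_land=24.278, impact vy=-24.000
  bounce: vy ← 0.7·24.000 = 16.800
Arc 2: start y=0.000, vy=16.800 → t=3.425, apex=14.385, x_land=45.582, impact vy=-16.800
  bounce: vy ← 0.7·16.800 = 11.760
Arc 3: start y=0.000, vy=11.760 → t=2.398, apex=7.049, x_land=60.495, impact vy=-11.760
  bounce: vy ← 0.7·11.760 = 8.232
Arc 4: start y=0.000, vy=8.232 → t=1.678, apex=3.454, x_land=70.934, impact vy=-8.232
  bounce: vy ← 0.7·8.232 = 5.762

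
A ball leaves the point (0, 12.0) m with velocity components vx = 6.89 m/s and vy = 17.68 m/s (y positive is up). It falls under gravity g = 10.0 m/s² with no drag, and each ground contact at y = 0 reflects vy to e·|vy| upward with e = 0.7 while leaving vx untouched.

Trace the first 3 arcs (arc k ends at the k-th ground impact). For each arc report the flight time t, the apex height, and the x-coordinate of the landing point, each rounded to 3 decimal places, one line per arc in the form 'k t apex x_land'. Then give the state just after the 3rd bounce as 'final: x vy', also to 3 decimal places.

1 4.119 27.629 28.378
2 3.291 13.538 51.053
3 2.304 6.634 66.925
final: 66.925 8.063

Arc 1: start y=12.000, vy=17.680 → t=4.119, apex=27.629, x_land=28.378, impact vy=-23.507
  bounce: vy ← 0.7·23.507 = 16.455
Arc 2: start y=0.000, vy=16.455 → t=3.291, apex=13.538, x_land=51.053, impact vy=-16.455
  bounce: vy ← 0.7·16.455 = 11.518
Arc 3: start y=0.000, vy=11.518 → t=2.304, apex=6.634, x_land=66.925, impact vy=-11.518
  bounce: vy ← 0.7·11.518 = 8.063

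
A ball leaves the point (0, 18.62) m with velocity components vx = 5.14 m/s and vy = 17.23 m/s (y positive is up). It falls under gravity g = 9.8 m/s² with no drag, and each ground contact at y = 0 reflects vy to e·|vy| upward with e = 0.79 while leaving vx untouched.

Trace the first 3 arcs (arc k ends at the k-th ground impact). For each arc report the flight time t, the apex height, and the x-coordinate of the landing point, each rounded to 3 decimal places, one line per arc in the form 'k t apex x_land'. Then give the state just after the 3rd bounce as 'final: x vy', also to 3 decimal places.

1 4.383 33.767 22.530
2 4.148 21.074 43.849
3 3.277 13.152 60.691
final: 60.691 12.684

Arc 1: start y=18.620, vy=17.230 → t=4.383, apex=33.767, x_land=22.530, impact vy=-25.726
  bounce: vy ← 0.79·25.726 = 20.324
Arc 2: start y=0.000, vy=20.324 → t=4.148, apex=21.074, x_land=43.849, impact vy=-20.324
  bounce: vy ← 0.79·20.324 = 16.056
Arc 3: start y=0.000, vy=16.056 → t=3.277, apex=13.152, x_land=60.691, impact vy=-16.056
  bounce: vy ← 0.79·16.056 = 12.684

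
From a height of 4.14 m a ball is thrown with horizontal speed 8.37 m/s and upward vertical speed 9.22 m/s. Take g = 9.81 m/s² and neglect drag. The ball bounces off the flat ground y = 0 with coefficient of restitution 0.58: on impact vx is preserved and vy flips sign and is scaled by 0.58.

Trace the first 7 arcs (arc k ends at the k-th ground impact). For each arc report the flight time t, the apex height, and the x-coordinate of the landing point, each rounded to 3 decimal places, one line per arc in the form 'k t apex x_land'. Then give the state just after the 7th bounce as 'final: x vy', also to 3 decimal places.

1 2.254 8.473 18.867
2 1.525 2.850 31.628
3 0.884 0.959 39.029
4 0.513 0.323 43.322
5 0.297 0.109 45.812
6 0.173 0.037 47.256
7 0.100 0.012 48.093
final: 48.093 0.285

Arc 1: start y=4.140, vy=9.220 → t=2.254, apex=8.473, x_land=18.867, impact vy=-12.893
  bounce: vy ← 0.58·12.893 = 7.478
Arc 2: start y=0.000, vy=7.478 → t=1.525, apex=2.850, x_land=31.628, impact vy=-7.478
  bounce: vy ← 0.58·7.478 = 4.337
Arc 3: start y=0.000, vy=4.337 → t=0.884, apex=0.959, x_land=39.029, impact vy=-4.337
  bounce: vy ← 0.58·4.337 = 2.516
Arc 4: start y=0.000, vy=2.516 → t=0.513, apex=0.323, x_land=43.322, impact vy=-2.516
  bounce: vy ← 0.58·2.516 = 1.459
Arc 5: start y=0.000, vy=1.459 → t=0.297, apex=0.109, x_land=45.812, impact vy=-1.459
  bounce: vy ← 0.58·1.459 = 0.846
Arc 6: start y=0.000, vy=0.846 → t=0.173, apex=0.037, x_land=47.256, impact vy=-0.846
  bounce: vy ← 0.58·0.846 = 0.491
Arc 7: start y=0.000, vy=0.491 → t=0.100, apex=0.012, x_land=48.093, impact vy=-0.491
  bounce: vy ← 0.58·0.491 = 0.285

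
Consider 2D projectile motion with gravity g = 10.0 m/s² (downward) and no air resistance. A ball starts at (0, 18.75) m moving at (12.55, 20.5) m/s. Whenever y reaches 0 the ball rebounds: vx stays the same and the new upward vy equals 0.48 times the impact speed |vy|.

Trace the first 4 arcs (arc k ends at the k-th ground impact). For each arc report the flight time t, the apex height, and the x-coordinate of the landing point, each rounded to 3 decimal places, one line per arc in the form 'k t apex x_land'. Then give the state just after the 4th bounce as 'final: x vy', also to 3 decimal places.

Arc 1: start y=18.750, vy=20.500 → t=4.870, apex=39.763, x_land=61.119, impact vy=-28.200
  bounce: vy ← 0.48·28.200 = 13.536
Arc 2: start y=0.000, vy=13.536 → t=2.707, apex=9.161, x_land=95.094, impact vy=-13.536
  bounce: vy ← 0.48·13.536 = 6.497
Arc 3: start y=0.000, vy=6.497 → t=1.299, apex=2.111, x_land=111.403, impact vy=-6.497
  bounce: vy ← 0.48·6.497 = 3.119
Arc 4: start y=0.000, vy=3.119 → t=0.624, apex=0.486, x_land=119.231, impact vy=-3.119
  bounce: vy ← 0.48·3.119 = 1.497

1 4.870 39.763 61.119
2 2.707 9.161 95.094
3 1.299 2.111 111.403
4 0.624 0.486 119.231
final: 119.231 1.497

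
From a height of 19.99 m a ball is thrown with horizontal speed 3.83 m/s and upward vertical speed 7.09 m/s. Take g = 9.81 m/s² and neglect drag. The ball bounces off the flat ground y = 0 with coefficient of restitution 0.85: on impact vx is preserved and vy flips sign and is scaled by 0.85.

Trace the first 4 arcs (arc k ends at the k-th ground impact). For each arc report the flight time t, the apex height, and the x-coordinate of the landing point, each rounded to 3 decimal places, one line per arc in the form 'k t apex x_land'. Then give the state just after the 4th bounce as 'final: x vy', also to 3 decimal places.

Arc 1: start y=19.990, vy=7.090 → t=2.867, apex=22.552, x_land=10.981, impact vy=-21.035
  bounce: vy ← 0.85·21.035 = 17.880
Arc 2: start y=0.000, vy=17.880 → t=3.645, apex=16.294, x_land=24.942, impact vy=-17.880
  bounce: vy ← 0.85·17.880 = 15.198
Arc 3: start y=0.000, vy=15.198 → t=3.098, apex=11.772, x_land=36.809, impact vy=-15.198
  bounce: vy ← 0.85·15.198 = 12.918
Arc 4: start y=0.000, vy=12.918 → t=2.634, apex=8.506, x_land=46.896, impact vy=-12.918
  bounce: vy ← 0.85·12.918 = 10.980

1 2.867 22.552 10.981
2 3.645 16.294 24.942
3 3.098 11.772 36.809
4 2.634 8.506 46.896
final: 46.896 10.980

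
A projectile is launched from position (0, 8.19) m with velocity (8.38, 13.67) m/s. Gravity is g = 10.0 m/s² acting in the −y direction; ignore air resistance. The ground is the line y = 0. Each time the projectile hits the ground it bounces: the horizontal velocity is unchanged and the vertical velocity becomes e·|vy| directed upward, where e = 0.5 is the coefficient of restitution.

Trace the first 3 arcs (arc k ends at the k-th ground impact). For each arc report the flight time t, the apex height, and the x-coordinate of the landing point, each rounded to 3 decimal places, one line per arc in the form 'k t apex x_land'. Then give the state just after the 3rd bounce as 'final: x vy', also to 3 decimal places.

1 3.240 17.533 27.148
2 1.873 4.383 42.840
3 0.936 1.096 50.687
final: 50.687 2.341

Arc 1: start y=8.190, vy=13.670 → t=3.240, apex=17.533, x_land=27.148, impact vy=-18.726
  bounce: vy ← 0.5·18.726 = 9.363
Arc 2: start y=0.000, vy=9.363 → t=1.873, apex=4.383, x_land=42.840, impact vy=-9.363
  bounce: vy ← 0.5·9.363 = 4.682
Arc 3: start y=0.000, vy=4.682 → t=0.936, apex=1.096, x_land=50.687, impact vy=-4.682
  bounce: vy ← 0.5·4.682 = 2.341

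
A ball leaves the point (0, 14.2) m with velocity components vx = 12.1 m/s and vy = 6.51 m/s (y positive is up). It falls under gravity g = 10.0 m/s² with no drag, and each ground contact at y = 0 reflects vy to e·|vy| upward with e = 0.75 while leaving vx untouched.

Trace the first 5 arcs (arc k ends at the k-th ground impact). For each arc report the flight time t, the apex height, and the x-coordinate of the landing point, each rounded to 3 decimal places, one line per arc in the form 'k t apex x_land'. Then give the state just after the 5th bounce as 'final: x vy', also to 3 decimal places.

1 2.458 16.319 29.737
2 2.710 9.179 62.527
3 2.032 5.163 87.119
4 1.524 2.904 105.563
5 1.143 1.634 119.396
final: 119.396 4.287

Arc 1: start y=14.200, vy=6.510 → t=2.458, apex=16.319, x_land=29.737, impact vy=-18.066
  bounce: vy ← 0.75·18.066 = 13.549
Arc 2: start y=0.000, vy=13.549 → t=2.710, apex=9.179, x_land=62.527, impact vy=-13.549
  bounce: vy ← 0.75·13.549 = 10.162
Arc 3: start y=0.000, vy=10.162 → t=2.032, apex=5.163, x_land=87.119, impact vy=-10.162
  bounce: vy ← 0.75·10.162 = 7.622
Arc 4: start y=0.000, vy=7.622 → t=1.524, apex=2.904, x_land=105.563, impact vy=-7.622
  bounce: vy ← 0.75·7.622 = 5.716
Arc 5: start y=0.000, vy=5.716 → t=1.143, apex=1.634, x_land=119.396, impact vy=-5.716
  bounce: vy ← 0.75·5.716 = 4.287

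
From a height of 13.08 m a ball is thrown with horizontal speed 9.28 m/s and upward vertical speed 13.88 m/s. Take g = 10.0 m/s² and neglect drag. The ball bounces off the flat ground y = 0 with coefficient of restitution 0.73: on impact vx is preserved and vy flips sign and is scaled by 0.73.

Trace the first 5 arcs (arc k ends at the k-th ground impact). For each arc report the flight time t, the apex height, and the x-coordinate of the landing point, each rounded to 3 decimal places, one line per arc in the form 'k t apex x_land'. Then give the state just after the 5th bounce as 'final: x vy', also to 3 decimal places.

Arc 1: start y=13.080, vy=13.880 → t=3.519, apex=22.713, x_land=32.659, impact vy=-21.313
  bounce: vy ← 0.73·21.313 = 15.559
Arc 2: start y=0.000, vy=15.559 → t=3.112, apex=12.104, x_land=61.536, impact vy=-15.559
  bounce: vy ← 0.73·15.559 = 11.358
Arc 3: start y=0.000, vy=11.358 → t=2.272, apex=6.450, x_land=82.616, impact vy=-11.358
  bounce: vy ← 0.73·11.358 = 8.291
Arc 4: start y=0.000, vy=8.291 → t=1.658, apex=3.437, x_land=98.005, impact vy=-8.291
  bounce: vy ← 0.73·8.291 = 6.053
Arc 5: start y=0.000, vy=6.053 → t=1.211, apex=1.832, x_land=109.238, impact vy=-6.053
  bounce: vy ← 0.73·6.053 = 4.418

1 3.519 22.713 32.659
2 3.112 12.104 61.536
3 2.272 6.450 82.616
4 1.658 3.437 98.005
5 1.211 1.832 109.238
final: 109.238 4.418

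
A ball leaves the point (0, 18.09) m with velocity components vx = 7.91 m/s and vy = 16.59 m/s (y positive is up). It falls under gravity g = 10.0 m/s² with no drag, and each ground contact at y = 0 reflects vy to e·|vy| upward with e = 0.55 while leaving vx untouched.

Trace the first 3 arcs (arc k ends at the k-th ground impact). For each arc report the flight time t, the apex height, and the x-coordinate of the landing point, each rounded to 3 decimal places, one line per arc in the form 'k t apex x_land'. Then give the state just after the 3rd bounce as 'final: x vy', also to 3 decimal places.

Arc 1: start y=18.090, vy=16.590 → t=4.183, apex=31.851, x_land=33.087, impact vy=-25.239
  bounce: vy ← 0.55·25.239 = 13.882
Arc 2: start y=0.000, vy=13.882 → t=2.776, apex=9.635, x_land=55.048, impact vy=-13.882
  bounce: vy ← 0.55·13.882 = 7.635
Arc 3: start y=0.000, vy=7.635 → t=1.527, apex=2.915, x_land=67.126, impact vy=-7.635
  bounce: vy ← 0.55·7.635 = 4.199

1 4.183 31.851 33.087
2 2.776 9.635 55.048
3 1.527 2.915 67.126
final: 67.126 4.199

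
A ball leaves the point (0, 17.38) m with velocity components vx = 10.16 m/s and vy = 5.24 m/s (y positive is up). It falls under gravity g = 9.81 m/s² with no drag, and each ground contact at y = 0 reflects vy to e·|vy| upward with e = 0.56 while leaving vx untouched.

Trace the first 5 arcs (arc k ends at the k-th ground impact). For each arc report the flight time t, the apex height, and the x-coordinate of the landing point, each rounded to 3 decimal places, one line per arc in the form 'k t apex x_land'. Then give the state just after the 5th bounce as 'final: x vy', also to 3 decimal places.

1 2.491 18.779 25.307
2 2.191 5.889 47.573
3 1.227 1.847 60.041
4 0.687 0.579 67.024
5 0.385 0.182 70.934
final: 70.934 1.057

Arc 1: start y=17.380, vy=5.240 → t=2.491, apex=18.779, x_land=25.307, impact vy=-19.195
  bounce: vy ← 0.56·19.195 = 10.749
Arc 2: start y=0.000, vy=10.749 → t=2.191, apex=5.889, x_land=47.573, impact vy=-10.749
  bounce: vy ← 0.56·10.749 = 6.020
Arc 3: start y=0.000, vy=6.020 → t=1.227, apex=1.847, x_land=60.041, impact vy=-6.020
  bounce: vy ← 0.56·6.020 = 3.371
Arc 4: start y=0.000, vy=3.371 → t=0.687, apex=0.579, x_land=67.024, impact vy=-3.371
  bounce: vy ← 0.56·3.371 = 1.888
Arc 5: start y=0.000, vy=1.888 → t=0.385, apex=0.182, x_land=70.934, impact vy=-1.888
  bounce: vy ← 0.56·1.888 = 1.057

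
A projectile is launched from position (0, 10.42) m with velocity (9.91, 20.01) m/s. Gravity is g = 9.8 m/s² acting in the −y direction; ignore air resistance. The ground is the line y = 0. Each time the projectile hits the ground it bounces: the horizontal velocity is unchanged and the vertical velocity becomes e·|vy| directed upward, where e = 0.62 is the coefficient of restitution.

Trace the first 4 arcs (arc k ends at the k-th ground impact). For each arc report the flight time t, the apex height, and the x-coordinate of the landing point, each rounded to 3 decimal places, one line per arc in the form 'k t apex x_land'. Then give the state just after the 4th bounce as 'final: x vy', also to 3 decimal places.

Arc 1: start y=10.420, vy=20.010 → t=4.551, apex=30.849, x_land=45.100, impact vy=-24.589
  bounce: vy ← 0.62·24.589 = 15.245
Arc 2: start y=0.000, vy=15.245 → t=3.111, apex=11.858, x_land=75.933, impact vy=-15.245
  bounce: vy ← 0.62·15.245 = 9.452
Arc 3: start y=0.000, vy=9.452 → t=1.929, apex=4.558, x_land=95.049, impact vy=-9.452
  bounce: vy ← 0.62·9.452 = 5.860
Arc 4: start y=0.000, vy=5.860 → t=1.196, apex=1.752, x_land=106.901, impact vy=-5.860
  bounce: vy ← 0.62·5.860 = 3.633

1 4.551 30.849 45.100
2 3.111 11.858 75.933
3 1.929 4.558 95.049
4 1.196 1.752 106.901
final: 106.901 3.633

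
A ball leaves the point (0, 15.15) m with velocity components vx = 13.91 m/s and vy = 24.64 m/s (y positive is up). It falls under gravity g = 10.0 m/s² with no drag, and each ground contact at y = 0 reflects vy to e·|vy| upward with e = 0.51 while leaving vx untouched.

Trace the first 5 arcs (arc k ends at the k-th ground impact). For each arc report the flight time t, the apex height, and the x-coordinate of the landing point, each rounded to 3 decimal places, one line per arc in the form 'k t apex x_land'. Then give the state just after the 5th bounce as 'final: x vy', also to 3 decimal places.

Arc 1: start y=15.150, vy=24.640 → t=5.481, apex=45.506, x_land=76.238, impact vy=-30.168
  bounce: vy ← 0.51·30.168 = 15.386
Arc 2: start y=0.000, vy=15.386 → t=3.077, apex=11.836, x_land=119.042, impact vy=-15.386
  bounce: vy ← 0.51·15.386 = 7.847
Arc 3: start y=0.000, vy=7.847 → t=1.569, apex=3.079, x_land=140.872, impact vy=-7.847
  bounce: vy ← 0.51·7.847 = 4.002
Arc 4: start y=0.000, vy=4.002 → t=0.800, apex=0.801, x_land=152.005, impact vy=-4.002
  bounce: vy ← 0.51·4.002 = 2.041
Arc 5: start y=0.000, vy=2.041 → t=0.408, apex=0.208, x_land=157.683, impact vy=-2.041
  bounce: vy ← 0.51·2.041 = 1.041

1 5.481 45.506 76.238
2 3.077 11.836 119.042
3 1.569 3.079 140.872
4 0.800 0.801 152.005
5 0.408 0.208 157.683
final: 157.683 1.041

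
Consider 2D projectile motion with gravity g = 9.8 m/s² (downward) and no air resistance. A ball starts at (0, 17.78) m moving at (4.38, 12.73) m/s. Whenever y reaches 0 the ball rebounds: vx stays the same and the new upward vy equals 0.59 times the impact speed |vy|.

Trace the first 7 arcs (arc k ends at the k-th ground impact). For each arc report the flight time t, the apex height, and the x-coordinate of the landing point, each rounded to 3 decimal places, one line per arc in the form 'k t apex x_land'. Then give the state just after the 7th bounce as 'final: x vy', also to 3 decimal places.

Arc 1: start y=17.780, vy=12.730 → t=3.605, apex=26.048, x_land=15.788, impact vy=-22.595
  bounce: vy ← 0.59·22.595 = 13.331
Arc 2: start y=0.000, vy=13.331 → t=2.721, apex=9.067, x_land=27.705, impact vy=-13.331
  bounce: vy ← 0.59·13.331 = 7.865
Arc 3: start y=0.000, vy=7.865 → t=1.605, apex=3.156, x_land=34.735, impact vy=-7.865
  bounce: vy ← 0.59·7.865 = 4.641
Arc 4: start y=0.000, vy=4.641 → t=0.947, apex=1.099, x_land=38.883, impact vy=-4.641
  bounce: vy ← 0.59·4.641 = 2.738
Arc 5: start y=0.000, vy=2.738 → t=0.559, apex=0.382, x_land=41.331, impact vy=-2.738
  bounce: vy ← 0.59·2.738 = 1.615
Arc 6: start y=0.000, vy=1.615 → t=0.330, apex=0.133, x_land=42.775, impact vy=-1.615
  bounce: vy ← 0.59·1.615 = 0.953
Arc 7: start y=0.000, vy=0.953 → t=0.195, apex=0.046, x_land=43.627, impact vy=-0.953
  bounce: vy ← 0.59·0.953 = 0.562

1 3.605 26.048 15.788
2 2.721 9.067 27.705
3 1.605 3.156 34.735
4 0.947 1.099 38.883
5 0.559 0.382 41.331
6 0.330 0.133 42.775
7 0.195 0.046 43.627
final: 43.627 0.562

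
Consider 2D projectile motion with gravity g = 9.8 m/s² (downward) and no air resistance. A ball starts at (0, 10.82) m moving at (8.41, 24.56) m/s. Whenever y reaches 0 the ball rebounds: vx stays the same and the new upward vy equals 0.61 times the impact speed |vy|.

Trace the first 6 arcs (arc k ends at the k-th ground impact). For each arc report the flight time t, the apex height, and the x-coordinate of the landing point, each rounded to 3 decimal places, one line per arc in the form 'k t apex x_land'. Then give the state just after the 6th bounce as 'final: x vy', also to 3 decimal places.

Arc 1: start y=10.820, vy=24.560 → t=5.420, apex=41.595, x_land=45.580, impact vy=-28.553
  bounce: vy ← 0.61·28.553 = 17.417
Arc 2: start y=0.000, vy=17.417 → t=3.555, apex=15.478, x_land=75.473, impact vy=-17.417
  bounce: vy ← 0.61·17.417 = 10.625
Arc 3: start y=0.000, vy=10.625 → t=2.168, apex=5.759, x_land=93.708, impact vy=-10.625
  bounce: vy ← 0.61·10.625 = 6.481
Arc 4: start y=0.000, vy=6.481 → t=1.323, apex=2.143, x_land=104.832, impact vy=-6.481
  bounce: vy ← 0.61·6.481 = 3.953
Arc 5: start y=0.000, vy=3.953 → t=0.807, apex=0.797, x_land=111.617, impact vy=-3.953
  bounce: vy ← 0.61·3.953 = 2.412
Arc 6: start y=0.000, vy=2.412 → t=0.492, apex=0.297, x_land=115.756, impact vy=-2.412
  bounce: vy ← 0.61·2.412 = 1.471

1 5.420 41.595 45.580
2 3.555 15.478 75.473
3 2.168 5.759 93.708
4 1.323 2.143 104.832
5 0.807 0.797 111.617
6 0.492 0.297 115.756
final: 115.756 1.471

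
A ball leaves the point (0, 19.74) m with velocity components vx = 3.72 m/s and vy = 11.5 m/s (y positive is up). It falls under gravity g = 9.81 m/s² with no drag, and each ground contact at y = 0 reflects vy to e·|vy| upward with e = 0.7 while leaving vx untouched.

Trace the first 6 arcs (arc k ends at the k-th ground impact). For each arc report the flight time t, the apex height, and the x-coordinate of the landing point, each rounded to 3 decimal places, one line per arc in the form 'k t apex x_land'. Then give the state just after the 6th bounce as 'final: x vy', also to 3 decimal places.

Arc 1: start y=19.740, vy=11.500 → t=3.496, apex=26.481, x_land=13.004, impact vy=-22.794
  bounce: vy ← 0.7·22.794 = 15.956
Arc 2: start y=0.000, vy=15.956 → t=3.253, apex=12.975, x_land=25.105, impact vy=-15.956
  bounce: vy ← 0.7·15.956 = 11.169
Arc 3: start y=0.000, vy=11.169 → t=2.277, apex=6.358, x_land=33.576, impact vy=-11.169
  bounce: vy ← 0.7·11.169 = 7.818
Arc 4: start y=0.000, vy=7.818 → t=1.594, apex=3.115, x_land=39.505, impact vy=-7.818
  bounce: vy ← 0.7·7.818 = 5.473
Arc 5: start y=0.000, vy=5.473 → t=1.116, apex=1.527, x_land=43.656, impact vy=-5.473
  bounce: vy ← 0.7·5.473 = 3.831
Arc 6: start y=0.000, vy=3.831 → t=0.781, apex=0.748, x_land=46.561, impact vy=-3.831
  bounce: vy ← 0.7·3.831 = 2.682

1 3.496 26.481 13.004
2 3.253 12.975 25.105
3 2.277 6.358 33.576
4 1.594 3.115 39.505
5 1.116 1.527 43.656
6 0.781 0.748 46.561
final: 46.561 2.682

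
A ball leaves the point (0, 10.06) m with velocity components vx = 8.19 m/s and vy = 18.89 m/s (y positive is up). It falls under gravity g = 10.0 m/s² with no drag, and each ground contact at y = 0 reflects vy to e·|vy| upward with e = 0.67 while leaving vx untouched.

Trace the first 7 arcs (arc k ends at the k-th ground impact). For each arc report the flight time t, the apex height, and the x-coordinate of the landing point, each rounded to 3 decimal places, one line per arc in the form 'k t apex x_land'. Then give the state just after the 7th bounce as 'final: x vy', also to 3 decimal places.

Arc 1: start y=10.060, vy=18.890 → t=4.251, apex=27.902, x_land=34.818, impact vy=-23.623
  bounce: vy ← 0.67·23.623 = 15.827
Arc 2: start y=0.000, vy=15.827 → t=3.165, apex=12.525, x_land=60.743, impact vy=-15.827
  bounce: vy ← 0.67·15.827 = 10.604
Arc 3: start y=0.000, vy=10.604 → t=2.121, apex=5.622, x_land=78.113, impact vy=-10.604
  bounce: vy ← 0.67·10.604 = 7.105
Arc 4: start y=0.000, vy=7.105 → t=1.421, apex=2.524, x_land=89.750, impact vy=-7.105
  bounce: vy ← 0.67·7.105 = 4.760
Arc 5: start y=0.000, vy=4.760 → t=0.952, apex=1.133, x_land=97.548, impact vy=-4.760
  bounce: vy ← 0.67·4.760 = 3.189
Arc 6: start y=0.000, vy=3.189 → t=0.638, apex=0.509, x_land=102.772, impact vy=-3.189
  bounce: vy ← 0.67·3.189 = 2.137
Arc 7: start y=0.000, vy=2.137 → t=0.427, apex=0.228, x_land=106.272, impact vy=-2.137
  bounce: vy ← 0.67·2.137 = 1.432

1 4.251 27.902 34.818
2 3.165 12.525 60.743
3 2.121 5.622 78.113
4 1.421 2.524 89.750
5 0.952 1.133 97.548
6 0.638 0.509 102.772
7 0.427 0.228 106.272
final: 106.272 1.432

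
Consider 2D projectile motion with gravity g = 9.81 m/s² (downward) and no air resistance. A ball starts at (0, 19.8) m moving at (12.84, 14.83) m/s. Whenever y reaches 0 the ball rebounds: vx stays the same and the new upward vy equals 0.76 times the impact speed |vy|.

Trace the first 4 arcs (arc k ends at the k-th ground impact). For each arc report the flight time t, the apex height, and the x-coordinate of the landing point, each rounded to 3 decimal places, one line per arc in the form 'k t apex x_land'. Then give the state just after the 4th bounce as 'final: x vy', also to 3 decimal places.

Arc 1: start y=19.800, vy=14.830 → t=4.026, apex=31.009, x_land=51.695, impact vy=-24.666
  bounce: vy ← 0.76·24.666 = 18.746
Arc 2: start y=0.000, vy=18.746 → t=3.822, apex=17.911, x_land=100.767, impact vy=-18.746
  bounce: vy ← 0.76·18.746 = 14.247
Arc 3: start y=0.000, vy=14.247 → t=2.905, apex=10.345, x_land=138.062, impact vy=-14.247
  bounce: vy ← 0.76·14.247 = 10.828
Arc 4: start y=0.000, vy=10.828 → t=2.207, apex=5.976, x_land=166.406, impact vy=-10.828
  bounce: vy ← 0.76·10.828 = 8.229

1 4.026 31.009 51.695
2 3.822 17.911 100.767
3 2.905 10.345 138.062
4 2.207 5.976 166.406
final: 166.406 8.229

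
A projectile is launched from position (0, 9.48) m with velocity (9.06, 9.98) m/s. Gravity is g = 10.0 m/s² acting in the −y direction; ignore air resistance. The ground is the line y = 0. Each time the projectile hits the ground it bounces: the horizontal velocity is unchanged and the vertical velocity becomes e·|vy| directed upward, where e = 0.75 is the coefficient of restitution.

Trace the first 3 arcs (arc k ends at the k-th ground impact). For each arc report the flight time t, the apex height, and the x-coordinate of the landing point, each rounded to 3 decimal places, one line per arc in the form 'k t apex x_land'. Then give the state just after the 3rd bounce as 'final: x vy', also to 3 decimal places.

1 2.699 14.460 24.449
2 2.551 8.134 47.560
3 1.913 4.575 64.893
final: 64.893 7.174

Arc 1: start y=9.480, vy=9.980 → t=2.699, apex=14.460, x_land=24.449, impact vy=-17.006
  bounce: vy ← 0.75·17.006 = 12.754
Arc 2: start y=0.000, vy=12.754 → t=2.551, apex=8.134, x_land=47.560, impact vy=-12.754
  bounce: vy ← 0.75·12.754 = 9.566
Arc 3: start y=0.000, vy=9.566 → t=1.913, apex=4.575, x_land=64.893, impact vy=-9.566
  bounce: vy ← 0.75·9.566 = 7.174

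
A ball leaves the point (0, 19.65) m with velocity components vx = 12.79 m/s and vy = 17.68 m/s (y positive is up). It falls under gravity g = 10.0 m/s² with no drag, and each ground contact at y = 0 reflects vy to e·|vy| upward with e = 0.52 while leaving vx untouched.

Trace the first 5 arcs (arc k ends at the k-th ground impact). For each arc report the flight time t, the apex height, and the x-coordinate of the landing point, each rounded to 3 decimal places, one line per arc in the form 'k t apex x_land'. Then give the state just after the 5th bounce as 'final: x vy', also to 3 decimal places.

Arc 1: start y=19.650, vy=17.680 → t=4.424, apex=35.279, x_land=56.587, impact vy=-26.563
  bounce: vy ← 0.52·26.563 = 13.813
Arc 2: start y=0.000, vy=13.813 → t=2.763, apex=9.539, x_land=91.919, impact vy=-13.813
  bounce: vy ← 0.52·13.813 = 7.183
Arc 3: start y=0.000, vy=7.183 → t=1.437, apex=2.579, x_land=110.292, impact vy=-7.183
  bounce: vy ← 0.52·7.183 = 3.735
Arc 4: start y=0.000, vy=3.735 → t=0.747, apex=0.697, x_land=119.846, impact vy=-3.735
  bounce: vy ← 0.52·3.735 = 1.942
Arc 5: start y=0.000, vy=1.942 → t=0.388, apex=0.189, x_land=124.814, impact vy=-1.942
  bounce: vy ← 0.52·1.942 = 1.010

1 4.424 35.279 56.587
2 2.763 9.539 91.919
3 1.437 2.579 110.292
4 0.747 0.697 119.846
5 0.388 0.189 124.814
final: 124.814 1.010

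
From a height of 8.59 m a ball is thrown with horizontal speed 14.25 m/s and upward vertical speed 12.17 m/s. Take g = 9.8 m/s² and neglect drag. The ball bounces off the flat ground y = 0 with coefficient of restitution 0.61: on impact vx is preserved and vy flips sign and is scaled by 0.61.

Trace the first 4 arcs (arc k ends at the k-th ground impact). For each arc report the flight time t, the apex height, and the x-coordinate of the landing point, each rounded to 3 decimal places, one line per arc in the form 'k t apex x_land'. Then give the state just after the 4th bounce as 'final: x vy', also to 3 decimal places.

Arc 1: start y=8.590, vy=12.170 → t=3.057, apex=16.147, x_land=43.564, impact vy=-17.790
  bounce: vy ← 0.61·17.790 = 10.852
Arc 2: start y=0.000, vy=10.852 → t=2.215, apex=6.008, x_land=75.122, impact vy=-10.852
  bounce: vy ← 0.61·10.852 = 6.620
Arc 3: start y=0.000, vy=6.620 → t=1.351, apex=2.236, x_land=94.373, impact vy=-6.620
  bounce: vy ← 0.61·6.620 = 4.038
Arc 4: start y=0.000, vy=4.038 → t=0.824, apex=0.832, x_land=106.116, impact vy=-4.038
  bounce: vy ← 0.61·4.038 = 2.463

1 3.057 16.147 43.564
2 2.215 6.008 75.122
3 1.351 2.236 94.373
4 0.824 0.832 106.116
final: 106.116 2.463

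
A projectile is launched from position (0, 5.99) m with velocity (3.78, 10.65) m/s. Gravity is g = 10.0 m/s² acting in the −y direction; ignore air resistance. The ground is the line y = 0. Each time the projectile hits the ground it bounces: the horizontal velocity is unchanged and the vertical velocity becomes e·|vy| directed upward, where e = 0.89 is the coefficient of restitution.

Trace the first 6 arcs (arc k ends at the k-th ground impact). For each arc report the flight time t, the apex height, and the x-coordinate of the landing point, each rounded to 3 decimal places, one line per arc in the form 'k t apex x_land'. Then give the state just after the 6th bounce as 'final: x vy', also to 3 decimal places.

Arc 1: start y=5.990, vy=10.650 → t=2.592, apex=11.661, x_land=9.798, impact vy=-15.272
  bounce: vy ← 0.89·15.272 = 13.592
Arc 2: start y=0.000, vy=13.592 → t=2.718, apex=9.237, x_land=20.074, impact vy=-13.592
  bounce: vy ← 0.89·13.592 = 12.097
Arc 3: start y=0.000, vy=12.097 → t=2.419, apex=7.316, x_land=29.219, impact vy=-12.097
  bounce: vy ← 0.89·12.097 = 10.766
Arc 4: start y=0.000, vy=10.766 → t=2.153, apex=5.795, x_land=37.358, impact vy=-10.766
  bounce: vy ← 0.89·10.766 = 9.582
Arc 5: start y=0.000, vy=9.582 → t=1.916, apex=4.591, x_land=44.602, impact vy=-9.582
  bounce: vy ← 0.89·9.582 = 8.528
Arc 6: start y=0.000, vy=8.528 → t=1.706, apex=3.636, x_land=51.049, impact vy=-8.528
  bounce: vy ← 0.89·8.528 = 7.590

1 2.592 11.661 9.798
2 2.718 9.237 20.074
3 2.419 7.316 29.219
4 2.153 5.795 37.358
5 1.916 4.591 44.602
6 1.706 3.636 51.049
final: 51.049 7.590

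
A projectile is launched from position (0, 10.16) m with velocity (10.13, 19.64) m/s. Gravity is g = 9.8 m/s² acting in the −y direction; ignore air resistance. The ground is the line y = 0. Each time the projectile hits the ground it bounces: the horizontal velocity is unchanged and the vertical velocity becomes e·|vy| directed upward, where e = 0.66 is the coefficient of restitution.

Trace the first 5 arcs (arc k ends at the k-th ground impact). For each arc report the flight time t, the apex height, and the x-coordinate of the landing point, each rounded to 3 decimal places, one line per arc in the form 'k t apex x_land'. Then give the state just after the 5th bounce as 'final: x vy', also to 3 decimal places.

1 4.472 29.840 45.300
2 3.257 12.998 78.298
3 2.150 5.662 100.076
4 1.419 2.466 114.450
5 0.936 1.074 123.937
final: 123.937 3.029

Arc 1: start y=10.160, vy=19.640 → t=4.472, apex=29.840, x_land=45.300, impact vy=-24.184
  bounce: vy ← 0.66·24.184 = 15.961
Arc 2: start y=0.000, vy=15.961 → t=3.257, apex=12.998, x_land=78.298, impact vy=-15.961
  bounce: vy ← 0.66·15.961 = 10.535
Arc 3: start y=0.000, vy=10.535 → t=2.150, apex=5.662, x_land=100.076, impact vy=-10.535
  bounce: vy ← 0.66·10.535 = 6.953
Arc 4: start y=0.000, vy=6.953 → t=1.419, apex=2.466, x_land=114.450, impact vy=-6.953
  bounce: vy ← 0.66·6.953 = 4.589
Arc 5: start y=0.000, vy=4.589 → t=0.936, apex=1.074, x_land=123.937, impact vy=-4.589
  bounce: vy ← 0.66·4.589 = 3.029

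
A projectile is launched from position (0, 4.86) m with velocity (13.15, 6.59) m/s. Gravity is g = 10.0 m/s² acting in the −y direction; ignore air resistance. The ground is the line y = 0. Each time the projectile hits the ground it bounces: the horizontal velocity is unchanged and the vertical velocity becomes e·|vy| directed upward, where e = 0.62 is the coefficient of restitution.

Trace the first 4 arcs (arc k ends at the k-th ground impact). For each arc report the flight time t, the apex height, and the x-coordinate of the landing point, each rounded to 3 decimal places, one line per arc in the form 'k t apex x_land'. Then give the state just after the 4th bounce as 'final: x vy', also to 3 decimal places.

Arc 1: start y=4.860, vy=6.590 → t=1.845, apex=7.031, x_land=24.260, impact vy=-11.859
  bounce: vy ← 0.62·11.859 = 7.352
Arc 2: start y=0.000, vy=7.352 → t=1.470, apex=2.703, x_land=43.597, impact vy=-7.352
  bounce: vy ← 0.62·7.352 = 4.558
Arc 3: start y=0.000, vy=4.558 → t=0.912, apex=1.039, x_land=55.586, impact vy=-4.558
  bounce: vy ← 0.62·4.558 = 2.826
Arc 4: start y=0.000, vy=2.826 → t=0.565, apex=0.399, x_land=63.019, impact vy=-2.826
  bounce: vy ← 0.62·2.826 = 1.752

1 1.845 7.031 24.260
2 1.470 2.703 43.597
3 0.912 1.039 55.586
4 0.565 0.399 63.019
final: 63.019 1.752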